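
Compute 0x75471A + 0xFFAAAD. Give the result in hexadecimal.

Add column by column in base 16, right to left:
  A+D = 7 carry 1
  1+A+1 = C
  7+A = 1 carry 1
  4+A+1 = F
  5+F = 4 carry 1
  7+F+1 = 7 carry 1
  final carry 1

0x174F1C7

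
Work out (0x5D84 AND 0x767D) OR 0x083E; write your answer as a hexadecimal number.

0x5C3E

0x5D84 AND 0x767D = 0x5404.
Then OR with 0x083E.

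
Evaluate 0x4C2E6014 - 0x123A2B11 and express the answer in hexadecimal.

0x39F43503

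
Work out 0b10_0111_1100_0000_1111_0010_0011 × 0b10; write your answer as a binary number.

0b100111110000001111001000110

Multiply each base-2 digit by 2, carrying:
  1×2 = 2 → write 0 carry 1
  1×2+1 = 3 → write 1 carry 1
  0×2+1 = 1 → write 1
  0×2 = 0 → write 0
  0×2 = 0 → write 0
  1×2 = 2 → write 0 carry 1
  0×2+1 = 1 → write 1
  0×2 = 0 → write 0
  1×2 = 2 → write 0 carry 1
  1×2+1 = 3 → write 1 carry 1
  1×2+1 = 3 → write 1 carry 1
  1×2+1 = 3 → write 1 carry 1
  0×2+1 = 1 → write 1
  0×2 = 0 → write 0
  0×2 = 0 → write 0
  0×2 = 0 → write 0
  0×2 = 0 → write 0
  0×2 = 0 → write 0
  1×2 = 2 → write 0 carry 1
  1×2+1 = 3 → write 1 carry 1
  1×2+1 = 3 → write 1 carry 1
  1×2+1 = 3 → write 1 carry 1
  1×2+1 = 3 → write 1 carry 1
  0×2+1 = 1 → write 1
  0×2 = 0 → write 0
  1×2 = 2 → write 0 carry 1
  remaining carry: 1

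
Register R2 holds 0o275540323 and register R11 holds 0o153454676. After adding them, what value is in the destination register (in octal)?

0o451215221

Add column by column in base 8, right to left:
  3+6 = 1 carry 1
  2+7+1 = 2 carry 1
  3+6+1 = 2 carry 1
  0+4+1 = 5
  4+5 = 1 carry 1
  5+4+1 = 2 carry 1
  5+3+1 = 1 carry 1
  7+5+1 = 5 carry 1
  2+1+1 = 4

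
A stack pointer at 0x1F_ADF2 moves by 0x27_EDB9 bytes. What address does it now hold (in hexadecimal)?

0x479BAB

Add column by column in base 16, right to left:
  2+9 = B
  F+B = A carry 1
  D+D+1 = B carry 1
  A+E+1 = 9 carry 1
  F+7+1 = 7 carry 1
  1+2+1 = 4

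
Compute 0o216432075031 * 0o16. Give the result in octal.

Multiply each base-8 digit by 14, carrying:
  1×14 = 14 → write 6 carry 1
  3×14+1 = 43 → write 3 carry 5
  0×14+5 = 5 → write 5
  5×14 = 70 → write 6 carry 8
  7×14+8 = 106 → write 2 carry 13
  0×14+13 = 13 → write 5 carry 1
  2×14+1 = 29 → write 5 carry 3
  3×14+3 = 45 → write 5 carry 5
  4×14+5 = 61 → write 5 carry 7
  6×14+7 = 91 → write 3 carry 11
  1×14+11 = 25 → write 1 carry 3
  2×14+3 = 31 → write 7 carry 3
  remaining carry: 3

0o3713555526536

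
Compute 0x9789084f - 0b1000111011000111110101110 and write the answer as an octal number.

0o22632674241

0x9789084f = 0o22742204117 in octal.
0b1000111011000111110101110 = 0o107307656 in octal.
Subtract column by column in base 8:
  7-6 → 1
  1-5 → 4 (borrow)
  1-6-1 → 2 (borrow)
  4-7-1 → 4 (borrow)
  0-0-1 → 7 (borrow)
  2-3-1 → 6 (borrow)
  2-7-1 → 2 (borrow)
  4-0-1 → 3
  7-1 → 6
  2-0 → 2
  2-0 → 2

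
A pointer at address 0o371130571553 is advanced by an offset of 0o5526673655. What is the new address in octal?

0o376657465430

Add column by column in base 8, right to left:
  3+5 = 0 carry 1
  5+5+1 = 3 carry 1
  5+6+1 = 4 carry 1
  1+3+1 = 5
  7+7 = 6 carry 1
  5+6+1 = 4 carry 1
  0+6+1 = 7
  3+2 = 5
  1+5 = 6
  1+5 = 6
  7+0 = 7
  3+0 = 3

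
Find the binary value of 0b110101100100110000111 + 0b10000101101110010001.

0b1000110010010100011000

Add column by column in base 2, right to left:
  1+1 = 0 carry 1
  1+0+1 = 0 carry 1
  1+0+1 = 0 carry 1
  0+0+1 = 1
  0+1 = 1
  0+0 = 0
  0+0 = 0
  1+1 = 0 carry 1
  1+1+1 = 1 carry 1
  0+1+1 = 0 carry 1
  0+0+1 = 1
  1+1 = 0 carry 1
  0+1+1 = 0 carry 1
  0+0+1 = 1
  1+1 = 0 carry 1
  1+0+1 = 0 carry 1
  0+0+1 = 1
  1+0 = 1
  0+0 = 0
  1+1 = 0 carry 1
  1+0+1 = 0 carry 1
  final carry 1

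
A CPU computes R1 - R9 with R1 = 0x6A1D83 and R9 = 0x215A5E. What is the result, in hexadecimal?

Subtract column by column in base 16:
  3-E → 5 (borrow)
  8-5-1 → 2
  D-A → 3
  1-5 → C (borrow)
  A-1-1 → 8
  6-2 → 4

0x48C325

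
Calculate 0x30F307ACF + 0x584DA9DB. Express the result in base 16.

0x3677E24AA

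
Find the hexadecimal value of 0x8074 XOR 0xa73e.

XOR each hex digit independently (no carries):
  8^a=2, 0^7=7, 7^3=4, 4^e=a

0x274a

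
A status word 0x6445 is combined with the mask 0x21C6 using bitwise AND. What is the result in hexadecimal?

0x2044

AND each hex digit independently (no carries):
  6&2=2, 4&1=0, 4&C=4, 5&6=4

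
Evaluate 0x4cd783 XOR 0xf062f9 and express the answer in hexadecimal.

0xbcb57a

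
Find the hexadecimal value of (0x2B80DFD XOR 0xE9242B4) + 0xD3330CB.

0x195D8014

First 0x2B80DFD XOR 0xE9242B4 = 0xC2A4F49.
Add column by column in base 16, right to left:
  9+B = 4 carry 1
  4+C+1 = 1 carry 1
  F+0+1 = 0 carry 1
  4+3+1 = 8
  A+3 = D
  2+3 = 5
  C+D = 9 carry 1
  final carry 1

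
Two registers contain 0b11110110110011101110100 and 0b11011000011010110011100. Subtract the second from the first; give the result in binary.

0b11110011000111011000

Subtract column by column in base 2:
  0-0 → 0
  0-0 → 0
  1-1 → 0
  0-1 → 1 (borrow)
  1-1-1 → 1 (borrow)
  1-0-1 → 0
  1-0 → 1
  0-1 → 1 (borrow)
  1-1-1 → 1 (borrow)
  1-0-1 → 0
  1-1 → 0
  0-0 → 0
  0-1 → 1 (borrow)
  1-1-1 → 1 (borrow)
  1-0-1 → 0
  0-0 → 0
  1-0 → 1
  1-0 → 1
  0-1 → 1 (borrow)
  1-1-1 → 1 (borrow)
  1-0-1 → 0
  1-1 → 0
  1-1 → 0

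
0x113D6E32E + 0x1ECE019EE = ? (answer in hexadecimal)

0x300B6FD1C

Add column by column in base 16, right to left:
  E+E = C carry 1
  2+E+1 = 1 carry 1
  3+9+1 = D
  E+1 = F
  6+0 = 6
  D+E = B carry 1
  3+C+1 = 0 carry 1
  1+E+1 = 0 carry 1
  1+1+1 = 3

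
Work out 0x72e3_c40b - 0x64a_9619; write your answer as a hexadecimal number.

Subtract column by column in base 16:
  b-9 → 2
  0-1 → f (borrow)
  4-6-1 → d (borrow)
  c-9-1 → 2
  3-a → 9 (borrow)
  e-4-1 → 9
  2-6 → c (borrow)
  7-0-1 → 6

0x6c992df2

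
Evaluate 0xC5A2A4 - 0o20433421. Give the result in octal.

0xC5A2A4 = 0o61321244 in octal.
Subtract column by column in base 8:
  4-1 → 3
  4-2 → 2
  2-4 → 6 (borrow)
  1-3-1 → 5 (borrow)
  2-3-1 → 6 (borrow)
  3-4-1 → 6 (borrow)
  1-0-1 → 0
  6-2 → 4

0o40665623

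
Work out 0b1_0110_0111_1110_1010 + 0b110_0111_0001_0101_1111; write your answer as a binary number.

0b1111101100101001001

Add column by column in base 2, right to left:
  0+1 = 1
  1+1 = 0 carry 1
  0+1+1 = 0 carry 1
  1+1+1 = 1 carry 1
  0+1+1 = 0 carry 1
  1+0+1 = 0 carry 1
  1+1+1 = 1 carry 1
  1+0+1 = 0 carry 1
  1+1+1 = 1 carry 1
  1+0+1 = 0 carry 1
  1+0+1 = 0 carry 1
  0+0+1 = 1
  0+1 = 1
  1+1 = 0 carry 1
  1+1+1 = 1 carry 1
  0+0+1 = 1
  1+0 = 1
  0+1 = 1
  0+1 = 1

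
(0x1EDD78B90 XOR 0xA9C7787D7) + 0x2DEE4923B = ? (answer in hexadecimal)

0xE50849E82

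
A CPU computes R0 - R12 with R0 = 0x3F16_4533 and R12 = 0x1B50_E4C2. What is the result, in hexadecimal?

Subtract column by column in base 16:
  3-2 → 1
  3-C → 7 (borrow)
  5-4-1 → 0
  4-E → 6 (borrow)
  6-0-1 → 5
  1-5 → C (borrow)
  F-B-1 → 3
  3-1 → 2

0x23C56071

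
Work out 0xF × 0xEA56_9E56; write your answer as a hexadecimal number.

Multiply each base-16 digit by 15, carrying:
  6×15 = 90 → write A carry 5
  5×15+5 = 80 → write 0 carry 5
  E×15+5 = 215 → write 7 carry 13
  9×15+13 = 148 → write 4 carry 9
  6×15+9 = 99 → write 3 carry 6
  5×15+6 = 81 → write 1 carry 5
  A×15+5 = 155 → write B carry 9
  E×15+9 = 219 → write B carry 13
  remaining carry: D

0xDBB13470A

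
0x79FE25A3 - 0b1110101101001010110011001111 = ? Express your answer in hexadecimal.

0b1110101101001010110011001111 = 0xEB4ACCF in hexadecimal.
Subtract column by column in base 16:
  3-F → 4 (borrow)
  A-C-1 → D (borrow)
  5-C-1 → 8 (borrow)
  2-A-1 → 7 (borrow)
  E-4-1 → 9
  F-B → 4
  9-E → B (borrow)
  7-0-1 → 6

0x6B4978D4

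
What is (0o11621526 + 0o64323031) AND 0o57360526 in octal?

0o56140506

Add column by column in base 8, right to left:
  6+1 = 7
  2+3 = 5
  5+0 = 5
  1+3 = 4
  2+2 = 4
  6+3 = 1 carry 1
  1+4+1 = 6
  1+6 = 7
Sum = 0o76144557; now AND with 0o57360526:
  7&5=5, 6&7=6, 1&3=1, 4&6=4, 4&0=0, 5&5=5, 5&2=0, 7&6=6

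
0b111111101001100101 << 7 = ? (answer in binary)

0b1111111010011001010000000

Left shift by 7: append 7 zero bits.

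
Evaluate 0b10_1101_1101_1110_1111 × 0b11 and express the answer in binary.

Multiply each base-2 digit by 3, carrying:
  1×3 = 3 → write 1 carry 1
  1×3+1 = 4 → write 0 carry 2
  1×3+2 = 5 → write 1 carry 2
  1×3+2 = 5 → write 1 carry 2
  0×3+2 = 2 → write 0 carry 1
  1×3+1 = 4 → write 0 carry 2
  1×3+2 = 5 → write 1 carry 2
  1×3+2 = 5 → write 1 carry 2
  1×3+2 = 5 → write 1 carry 2
  0×3+2 = 2 → write 0 carry 1
  1×3+1 = 4 → write 0 carry 2
  1×3+2 = 5 → write 1 carry 2
  1×3+2 = 5 → write 1 carry 2
  0×3+2 = 2 → write 0 carry 1
  1×3+1 = 4 → write 0 carry 2
  1×3+2 = 5 → write 1 carry 2
  0×3+2 = 2 → write 0 carry 1
  1×3+1 = 4 → write 0 carry 2
  remaining carry: 10

0b10001001100111001101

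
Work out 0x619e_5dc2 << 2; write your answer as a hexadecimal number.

0x186797708

2 bits is not a whole number of base-16 digits; in binary: 1100001100111100101110111000010 << 2 = 110000110011110010111011100001000.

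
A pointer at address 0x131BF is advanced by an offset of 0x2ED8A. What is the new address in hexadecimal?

Add column by column in base 16, right to left:
  F+A = 9 carry 1
  B+8+1 = 4 carry 1
  1+D+1 = F
  3+E = 1 carry 1
  1+2+1 = 4

0x41F49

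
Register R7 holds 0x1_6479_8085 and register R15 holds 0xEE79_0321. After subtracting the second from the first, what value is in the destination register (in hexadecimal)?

0x76007D64

Subtract column by column in base 16:
  5-1 → 4
  8-2 → 6
  0-3 → D (borrow)
  8-0-1 → 7
  9-9 → 0
  7-7 → 0
  4-E → 6 (borrow)
  6-E-1 → 7 (borrow)
  1-0-1 → 0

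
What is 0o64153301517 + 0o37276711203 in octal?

0o123452212722

Add column by column in base 8, right to left:
  7+3 = 2 carry 1
  1+0+1 = 2
  5+2 = 7
  1+1 = 2
  0+1 = 1
  3+7 = 2 carry 1
  3+6+1 = 2 carry 1
  5+7+1 = 5 carry 1
  1+2+1 = 4
  4+7 = 3 carry 1
  6+3+1 = 2 carry 1
  final carry 1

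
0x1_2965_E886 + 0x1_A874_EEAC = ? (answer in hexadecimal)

0x2D1DAD732

Add column by column in base 16, right to left:
  6+C = 2 carry 1
  8+A+1 = 3 carry 1
  8+E+1 = 7 carry 1
  E+E+1 = D carry 1
  5+4+1 = A
  6+7 = D
  9+8 = 1 carry 1
  2+A+1 = D
  1+1 = 2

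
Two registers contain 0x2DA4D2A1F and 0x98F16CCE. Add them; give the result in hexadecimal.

Add column by column in base 16, right to left:
  F+E = D carry 1
  1+C+1 = E
  A+C = 6 carry 1
  2+6+1 = 9
  D+1 = E
  4+F = 3 carry 1
  A+8+1 = 3 carry 1
  D+9+1 = 7 carry 1
  2+0+1 = 3

0x3733E96ED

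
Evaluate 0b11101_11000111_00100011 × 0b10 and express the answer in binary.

Multiply each base-2 digit by 2, carrying:
  1×2 = 2 → write 0 carry 1
  1×2+1 = 3 → write 1 carry 1
  0×2+1 = 1 → write 1
  0×2 = 0 → write 0
  0×2 = 0 → write 0
  1×2 = 2 → write 0 carry 1
  0×2+1 = 1 → write 1
  0×2 = 0 → write 0
  1×2 = 2 → write 0 carry 1
  1×2+1 = 3 → write 1 carry 1
  1×2+1 = 3 → write 1 carry 1
  0×2+1 = 1 → write 1
  0×2 = 0 → write 0
  0×2 = 0 → write 0
  1×2 = 2 → write 0 carry 1
  1×2+1 = 3 → write 1 carry 1
  1×2+1 = 3 → write 1 carry 1
  0×2+1 = 1 → write 1
  1×2 = 2 → write 0 carry 1
  1×2+1 = 3 → write 1 carry 1
  1×2+1 = 3 → write 1 carry 1
  remaining carry: 1

0b1110111000111001000110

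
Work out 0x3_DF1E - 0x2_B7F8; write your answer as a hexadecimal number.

0x12726

Subtract column by column in base 16:
  E-8 → 6
  1-F → 2 (borrow)
  F-7-1 → 7
  D-B → 2
  3-2 → 1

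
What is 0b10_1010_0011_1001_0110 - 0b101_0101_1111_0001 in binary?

0b100100110110100101

Subtract column by column in base 2:
  0-1 → 1 (borrow)
  1-0-1 → 0
  1-0 → 1
  0-0 → 0
  1-1 → 0
  0-1 → 1 (borrow)
  0-1-1 → 0 (borrow)
  1-1-1 → 1 (borrow)
  1-1-1 → 1 (borrow)
  1-0-1 → 0
  0-1 → 1 (borrow)
  0-0-1 → 1 (borrow)
  0-1-1 → 0 (borrow)
  1-0-1 → 0
  0-1 → 1 (borrow)
  1-0-1 → 0
  0-0 → 0
  1-0 → 1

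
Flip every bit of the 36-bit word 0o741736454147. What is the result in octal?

0o036041323630

Each oct digit d becomes 7−d:
  7→0, 4→3, 1→6, 7→0, 3→4, 6→1, 4→3, 5→2, 4→3, 1→6, 4→3, 7→0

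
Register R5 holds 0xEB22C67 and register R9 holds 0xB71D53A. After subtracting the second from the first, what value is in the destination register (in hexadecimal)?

Subtract column by column in base 16:
  7-A → D (borrow)
  6-3-1 → 2
  C-5 → 7
  2-D → 5 (borrow)
  2-1-1 → 0
  B-7 → 4
  E-B → 3

0x340572D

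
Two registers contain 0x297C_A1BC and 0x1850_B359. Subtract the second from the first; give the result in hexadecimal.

0x112BEE63

Subtract column by column in base 16:
  C-9 → 3
  B-5 → 6
  1-3 → E (borrow)
  A-B-1 → E (borrow)
  C-0-1 → B
  7-5 → 2
  9-8 → 1
  2-1 → 1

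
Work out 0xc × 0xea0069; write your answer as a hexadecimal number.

0xaf804ec

Multiply each base-16 digit by 12, carrying:
  9×12 = 108 → write c carry 6
  6×12+6 = 78 → write e carry 4
  0×12+4 = 4 → write 4
  0×12 = 0 → write 0
  a×12 = 120 → write 8 carry 7
  e×12+7 = 175 → write f carry 10
  remaining carry: a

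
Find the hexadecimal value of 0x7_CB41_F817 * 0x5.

0x26F849D873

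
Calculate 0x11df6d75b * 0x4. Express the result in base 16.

0x477db5d6c

Multiply each base-16 digit by 4, carrying:
  b×4 = 44 → write c carry 2
  5×4+2 = 22 → write 6 carry 1
  7×4+1 = 29 → write d carry 1
  d×4+1 = 53 → write 5 carry 3
  6×4+3 = 27 → write b carry 1
  f×4+1 = 61 → write d carry 3
  d×4+3 = 55 → write 7 carry 3
  1×4+3 = 7 → write 7
  1×4 = 4 → write 4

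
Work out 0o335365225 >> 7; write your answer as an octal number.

7 bits is not a whole number of base-8 digits; in binary: 11011101011110101010010101 >> 7 = 1101110101111010101.

0o1565725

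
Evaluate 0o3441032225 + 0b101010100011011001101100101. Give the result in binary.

0o3441032225 = 0b11100100001000011010010010101 in binary.
Add column by column in base 2, right to left:
  1+1 = 0 carry 1
  0+0+1 = 1
  1+1 = 0 carry 1
  0+0+1 = 1
  1+0 = 1
  0+1 = 1
  0+1 = 1
  1+0 = 1
  0+1 = 1
  0+1 = 1
  1+0 = 1
  0+0 = 0
  1+1 = 0 carry 1
  1+1+1 = 1 carry 1
  0+0+1 = 1
  0+1 = 1
  0+1 = 1
  0+0 = 0
  1+0 = 1
  0+0 = 0
  0+1 = 1
  0+0 = 0
  0+1 = 1
  1+0 = 1
  0+1 = 1
  0+0 = 0
  1+1 = 0 carry 1
  1+0+1 = 0 carry 1
  1+0+1 = 0 carry 1
  final carry 1

0b100001110101011110011111111010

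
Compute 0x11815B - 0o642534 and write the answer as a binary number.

0b11100011101111111111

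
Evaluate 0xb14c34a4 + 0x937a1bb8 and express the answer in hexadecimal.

Add column by column in base 16, right to left:
  4+8 = c
  a+b = 5 carry 1
  4+b+1 = 0 carry 1
  3+1+1 = 5
  c+a = 6 carry 1
  4+7+1 = c
  1+3 = 4
  b+9 = 4 carry 1
  final carry 1

0x144c6505c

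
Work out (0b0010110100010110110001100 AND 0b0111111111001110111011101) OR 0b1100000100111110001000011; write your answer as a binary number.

0b1110110100111110111001111

0b0010110100010110110001100 AND 0b0111111111001110111011101 = 0b0010110100000110110001100.
Then OR with 0b1100000100111110001000011.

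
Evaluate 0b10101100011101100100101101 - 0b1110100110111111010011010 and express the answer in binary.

0b110111100101101010010011

Subtract column by column in base 2:
  1-0 → 1
  0-1 → 1 (borrow)
  1-0-1 → 0
  1-1 → 0
  0-1 → 1 (borrow)
  1-0-1 → 0
  0-0 → 0
  0-1 → 1 (borrow)
  1-0-1 → 0
  0-1 → 1 (borrow)
  0-1-1 → 0 (borrow)
  1-1-1 → 1 (borrow)
  1-1-1 → 1 (borrow)
  0-1-1 → 0 (borrow)
  1-1-1 → 1 (borrow)
  1-0-1 → 0
  1-1 → 0
  0-1 → 1 (borrow)
  0-0-1 → 1 (borrow)
  0-0-1 → 1 (borrow)
  1-1-1 → 1 (borrow)
  1-0-1 → 0
  0-1 → 1 (borrow)
  1-1-1 → 1 (borrow)
  0-1-1 → 0 (borrow)
  1-0-1 → 0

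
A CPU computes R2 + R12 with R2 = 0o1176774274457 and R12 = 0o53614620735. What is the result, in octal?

Add column by column in base 8, right to left:
  7+5 = 4 carry 1
  5+3+1 = 1 carry 1
  4+7+1 = 4 carry 1
  4+0+1 = 5
  7+2 = 1 carry 1
  2+6+1 = 1 carry 1
  4+4+1 = 1 carry 1
  7+1+1 = 1 carry 1
  7+6+1 = 6 carry 1
  6+3+1 = 2 carry 1
  7+5+1 = 5 carry 1
  1+0+1 = 2
  1+0 = 1

0o1252611115414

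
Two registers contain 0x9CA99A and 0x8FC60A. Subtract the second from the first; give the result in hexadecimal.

Subtract column by column in base 16:
  A-A → 0
  9-0 → 9
  9-6 → 3
  A-C → E (borrow)
  C-F-1 → C (borrow)
  9-8-1 → 0

0xCE390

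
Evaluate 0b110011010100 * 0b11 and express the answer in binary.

0b10011001111100

Multiply each base-2 digit by 3, carrying:
  0×3 = 0 → write 0
  0×3 = 0 → write 0
  1×3 = 3 → write 1 carry 1
  0×3+1 = 1 → write 1
  1×3 = 3 → write 1 carry 1
  0×3+1 = 1 → write 1
  1×3 = 3 → write 1 carry 1
  1×3+1 = 4 → write 0 carry 2
  0×3+2 = 2 → write 0 carry 1
  0×3+1 = 1 → write 1
  1×3 = 3 → write 1 carry 1
  1×3+1 = 4 → write 0 carry 2
  remaining carry: 10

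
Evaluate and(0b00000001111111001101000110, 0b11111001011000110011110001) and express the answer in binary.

0b00000001011000000001000000

AND bit by bit (1 only where both bits are 1):
  00000001111111001101000110
& 11111001011000110011110001
= 00000001011000000001000000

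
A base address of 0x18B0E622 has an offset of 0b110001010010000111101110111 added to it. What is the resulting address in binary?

0x18B0E622 = 0b11000101100001110011000100010 in binary.
Add column by column in base 2, right to left:
  0+1 = 1
  1+1 = 0 carry 1
  0+1+1 = 0 carry 1
  0+0+1 = 1
  0+1 = 1
  1+1 = 0 carry 1
  0+1+1 = 0 carry 1
  0+0+1 = 1
  0+1 = 1
  1+1 = 0 carry 1
  1+1+1 = 1 carry 1
  0+1+1 = 0 carry 1
  0+0+1 = 1
  1+0 = 1
  1+0 = 1
  1+0 = 1
  0+1 = 1
  0+0 = 0
  0+0 = 0
  0+1 = 1
  1+0 = 1
  1+1 = 0 carry 1
  0+0+1 = 1
  1+0 = 1
  0+0 = 0
  0+1 = 1
  0+1 = 1
  1+0 = 1
  1+0 = 1

0b11110110110011111010110011001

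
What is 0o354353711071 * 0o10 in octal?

0o3543537110710

Multiply each base-8 digit by 8, carrying:
  1×8 = 8 → write 0 carry 1
  7×8+1 = 57 → write 1 carry 7
  0×8+7 = 7 → write 7
  1×8 = 8 → write 0 carry 1
  1×8+1 = 9 → write 1 carry 1
  7×8+1 = 57 → write 1 carry 7
  3×8+7 = 31 → write 7 carry 3
  5×8+3 = 43 → write 3 carry 5
  3×8+5 = 29 → write 5 carry 3
  4×8+3 = 35 → write 3 carry 4
  5×8+4 = 44 → write 4 carry 5
  3×8+5 = 29 → write 5 carry 3
  remaining carry: 3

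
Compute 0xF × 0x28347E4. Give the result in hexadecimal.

Multiply each base-16 digit by 15, carrying:
  4×15 = 60 → write C carry 3
  E×15+3 = 213 → write 5 carry 13
  7×15+13 = 118 → write 6 carry 7
  4×15+7 = 67 → write 3 carry 4
  3×15+4 = 49 → write 1 carry 3
  8×15+3 = 123 → write B carry 7
  2×15+7 = 37 → write 5 carry 2
  remaining carry: 2

0x25B1365C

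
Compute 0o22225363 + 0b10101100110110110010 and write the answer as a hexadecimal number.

0x53F8A5

0o22225363 = 0x492AF3 in hexadecimal.
0b10101100110110110010 = 0xACDB2 in hexadecimal.
Add column by column in base 16, right to left:
  3+2 = 5
  F+B = A carry 1
  A+D+1 = 8 carry 1
  2+C+1 = F
  9+A = 3 carry 1
  4+0+1 = 5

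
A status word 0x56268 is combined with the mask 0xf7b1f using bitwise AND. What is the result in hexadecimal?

0x56208

AND each hex digit independently (no carries):
  5&f=5, 6&7=6, 2&b=2, 6&1=0, 8&f=8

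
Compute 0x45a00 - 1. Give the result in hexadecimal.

The trailing 2 digits are 0, so subtracting 1 borrows through: they become F and the next digit up decrements.

0x459ff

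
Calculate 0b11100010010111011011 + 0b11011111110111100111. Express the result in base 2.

0b111000010001111000010

Add column by column in base 2, right to left:
  1+1 = 0 carry 1
  1+1+1 = 1 carry 1
  0+1+1 = 0 carry 1
  1+0+1 = 0 carry 1
  1+0+1 = 0 carry 1
  0+1+1 = 0 carry 1
  1+1+1 = 1 carry 1
  1+1+1 = 1 carry 1
  1+1+1 = 1 carry 1
  0+0+1 = 1
  1+1 = 0 carry 1
  0+1+1 = 0 carry 1
  0+1+1 = 0 carry 1
  1+1+1 = 1 carry 1
  0+1+1 = 0 carry 1
  0+1+1 = 0 carry 1
  0+1+1 = 0 carry 1
  1+0+1 = 0 carry 1
  1+1+1 = 1 carry 1
  1+1+1 = 1 carry 1
  final carry 1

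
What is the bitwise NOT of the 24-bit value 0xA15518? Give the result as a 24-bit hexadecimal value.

0x5EAAE7

Each hex digit d becomes F−d:
  A→5, 1→E, 5→A, 5→A, 1→E, 8→7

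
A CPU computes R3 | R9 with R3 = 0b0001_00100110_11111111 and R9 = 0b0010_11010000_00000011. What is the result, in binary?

0b00111111011011111111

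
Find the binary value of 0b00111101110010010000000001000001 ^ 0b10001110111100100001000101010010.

XOR bit by bit (1 where the bits differ):
  00111101110010010000000001000001
^ 10001110111100100001000101010010
= 10110011001110110001000100010011

0b10110011001110110001000100010011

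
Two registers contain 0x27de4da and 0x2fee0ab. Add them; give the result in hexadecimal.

Add column by column in base 16, right to left:
  a+b = 5 carry 1
  d+a+1 = 8 carry 1
  4+0+1 = 5
  e+e = c carry 1
  d+e+1 = c carry 1
  7+f+1 = 7 carry 1
  2+2+1 = 5

0x57cc585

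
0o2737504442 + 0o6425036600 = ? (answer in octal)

Add column by column in base 8, right to left:
  2+0 = 2
  4+0 = 4
  4+6 = 2 carry 1
  4+6+1 = 3 carry 1
  0+3+1 = 4
  5+0 = 5
  7+5 = 4 carry 1
  3+2+1 = 6
  7+4 = 3 carry 1
  2+6+1 = 1 carry 1
  final carry 1

0o11364543242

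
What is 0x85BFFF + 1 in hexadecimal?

0x85C000

The trailing 3 digits are F (max in base 16), so adding 1 cascades: they roll to 0 and the next digit up increments.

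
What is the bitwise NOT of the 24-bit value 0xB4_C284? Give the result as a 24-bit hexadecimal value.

0x4B3D7B

Each hex digit d becomes F−d:
  B→4, 4→B, C→3, 2→D, 8→7, 4→B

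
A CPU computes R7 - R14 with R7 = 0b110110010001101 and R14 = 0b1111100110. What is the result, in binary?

0b110100010100111

Subtract column by column in base 2:
  1-0 → 1
  0-1 → 1 (borrow)
  1-1-1 → 1 (borrow)
  1-0-1 → 0
  0-0 → 0
  0-1 → 1 (borrow)
  0-1-1 → 0 (borrow)
  1-1-1 → 1 (borrow)
  0-1-1 → 0 (borrow)
  0-1-1 → 0 (borrow)
  1-0-1 → 0
  1-0 → 1
  0-0 → 0
  1-0 → 1
  1-0 → 1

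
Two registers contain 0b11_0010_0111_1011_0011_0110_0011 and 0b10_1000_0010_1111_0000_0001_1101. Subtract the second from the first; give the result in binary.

0b101001001100001101000110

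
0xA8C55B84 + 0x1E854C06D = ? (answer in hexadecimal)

0x2911A1BF1

Add column by column in base 16, right to left:
  4+D = 1 carry 1
  8+6+1 = F
  B+0 = B
  5+C = 1 carry 1
  5+4+1 = A
  C+5 = 1 carry 1
  8+8+1 = 1 carry 1
  A+E+1 = 9 carry 1
  0+1+1 = 2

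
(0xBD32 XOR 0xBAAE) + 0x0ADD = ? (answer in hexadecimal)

0x1279

First 0xBD32 XOR 0xBAAE = 0x079C.
Add column by column in base 16, right to left:
  C+D = 9 carry 1
  9+D+1 = 7 carry 1
  7+A+1 = 2 carry 1
  final carry 1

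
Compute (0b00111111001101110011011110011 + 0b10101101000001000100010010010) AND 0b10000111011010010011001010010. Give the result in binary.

0b10000100001010010011000000000

Add column by column in base 2, right to left:
  1+0 = 1
  1+1 = 0 carry 1
  0+0+1 = 1
  0+0 = 0
  1+1 = 0 carry 1
  1+0+1 = 0 carry 1
  1+0+1 = 0 carry 1
  1+1+1 = 1 carry 1
  0+0+1 = 1
  1+0 = 1
  1+0 = 1
  0+1 = 1
  0+0 = 0
  1+0 = 1
  1+0 = 1
  1+1 = 0 carry 1
  0+0+1 = 1
  1+0 = 1
  1+0 = 1
  0+0 = 0
  0+0 = 0
  1+1 = 0 carry 1
  1+0+1 = 0 carry 1
  1+1+1 = 1 carry 1
  1+1+1 = 1 carry 1
  1+0+1 = 0 carry 1
  1+1+1 = 1 carry 1
  0+0+1 = 1
  0+1 = 1
Sum = 0b11101100001110110111110000101; now AND with 0b10000111011010010011001010010:
  11101100001110110111110000101
& 10000111011010010011001010010
= 10000100001010010011000000000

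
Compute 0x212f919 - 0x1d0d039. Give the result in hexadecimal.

0x4228e0

Subtract column by column in base 16:
  9-9 → 0
  1-3 → e (borrow)
  9-0-1 → 8
  f-d → 2
  2-0 → 2
  1-d → 4 (borrow)
  2-1-1 → 0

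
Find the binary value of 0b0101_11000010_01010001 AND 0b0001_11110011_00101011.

AND bit by bit (1 only where both bits are 1):
  01011100001001010001
& 00011111001100101011
= 00011100001000000001

0b00011100001000000001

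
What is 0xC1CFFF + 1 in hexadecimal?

0xC1D000

The trailing 3 digits are F (max in base 16), so adding 1 cascades: they roll to 0 and the next digit up increments.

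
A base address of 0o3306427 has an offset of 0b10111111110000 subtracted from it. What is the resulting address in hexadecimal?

0xD5D27

0o3306427 = 0xD8D17 in hexadecimal.
0b10111111110000 = 0x2FF0 in hexadecimal.
Subtract column by column in base 16:
  7-0 → 7
  1-F → 2 (borrow)
  D-F-1 → D (borrow)
  8-2-1 → 5
  D-0 → D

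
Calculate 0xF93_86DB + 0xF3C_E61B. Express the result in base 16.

Add column by column in base 16, right to left:
  B+B = 6 carry 1
  D+1+1 = F
  6+6 = C
  8+E = 6 carry 1
  3+C+1 = 0 carry 1
  9+3+1 = D
  F+F = E carry 1
  final carry 1

0x1ED06CF6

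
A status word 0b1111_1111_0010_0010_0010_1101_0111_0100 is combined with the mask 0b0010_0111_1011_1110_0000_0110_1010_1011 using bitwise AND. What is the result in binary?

AND bit by bit (1 only where both bits are 1):
  11111111001000100010110101110100
& 00100111101111100000011010101011
= 00100111001000100000010000100000

0b00100111001000100000010000100000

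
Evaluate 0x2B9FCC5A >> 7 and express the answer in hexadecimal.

0x573F98

7 bits is not a whole number of base-16 digits; in binary: 101011100111111100110001011010 >> 7 = 10101110011111110011000.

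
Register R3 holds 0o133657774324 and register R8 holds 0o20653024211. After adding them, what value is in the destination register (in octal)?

Add column by column in base 8, right to left:
  4+1 = 5
  2+1 = 3
  3+2 = 5
  4+4 = 0 carry 1
  7+2+1 = 2 carry 1
  7+0+1 = 0 carry 1
  7+3+1 = 3 carry 1
  5+5+1 = 3 carry 1
  6+6+1 = 5 carry 1
  3+0+1 = 4
  3+2 = 5
  1+0 = 1

0o154533020535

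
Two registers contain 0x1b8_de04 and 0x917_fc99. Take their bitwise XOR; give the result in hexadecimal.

XOR each hex digit independently (no carries):
  1^9=8, b^1=a, 8^7=f, d^f=2, e^c=2, 0^9=9, 4^9=d

0x8af229d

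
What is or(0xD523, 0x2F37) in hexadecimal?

OR each hex digit independently (no carries):
  D|2=F, 5|F=F, 2|3=3, 3|7=7

0xFF37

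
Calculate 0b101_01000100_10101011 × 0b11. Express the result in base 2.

0b11111100111000000001

Multiply each base-2 digit by 3, carrying:
  1×3 = 3 → write 1 carry 1
  1×3+1 = 4 → write 0 carry 2
  0×3+2 = 2 → write 0 carry 1
  1×3+1 = 4 → write 0 carry 2
  0×3+2 = 2 → write 0 carry 1
  1×3+1 = 4 → write 0 carry 2
  0×3+2 = 2 → write 0 carry 1
  1×3+1 = 4 → write 0 carry 2
  0×3+2 = 2 → write 0 carry 1
  0×3+1 = 1 → write 1
  1×3 = 3 → write 1 carry 1
  0×3+1 = 1 → write 1
  0×3 = 0 → write 0
  0×3 = 0 → write 0
  1×3 = 3 → write 1 carry 1
  0×3+1 = 1 → write 1
  1×3 = 3 → write 1 carry 1
  0×3+1 = 1 → write 1
  1×3 = 3 → write 1 carry 1
  remaining carry: 1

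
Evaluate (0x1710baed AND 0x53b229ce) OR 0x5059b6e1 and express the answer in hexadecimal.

0x5359beed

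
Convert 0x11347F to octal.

Expand each hex digit to 4 bits: 1=0001 1=0001 3=0011 4=0100 7=0111 F=1111.
Group the bits in threes: 100 010 011 010 001 111 111 → 4232177.

0o4232177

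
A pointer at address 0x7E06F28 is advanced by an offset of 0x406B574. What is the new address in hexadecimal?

0xBE7249C

Add column by column in base 16, right to left:
  8+4 = C
  2+7 = 9
  F+5 = 4 carry 1
  6+B+1 = 2 carry 1
  0+6+1 = 7
  E+0 = E
  7+4 = B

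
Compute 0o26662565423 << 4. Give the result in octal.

4 bits is not a whole number of base-8 digits; in binary: 10110110110010101110101100010011 << 4 = 101101101100101011101011000100110000.

0o555453530460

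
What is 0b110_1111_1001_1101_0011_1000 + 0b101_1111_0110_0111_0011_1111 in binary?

Add column by column in base 2, right to left:
  0+1 = 1
  0+1 = 1
  0+1 = 1
  1+1 = 0 carry 1
  1+1+1 = 1 carry 1
  1+1+1 = 1 carry 1
  0+0+1 = 1
  0+0 = 0
  1+1 = 0 carry 1
  0+1+1 = 0 carry 1
  1+1+1 = 1 carry 1
  1+0+1 = 0 carry 1
  1+0+1 = 0 carry 1
  0+1+1 = 0 carry 1
  0+1+1 = 0 carry 1
  1+0+1 = 0 carry 1
  1+1+1 = 1 carry 1
  1+1+1 = 1 carry 1
  1+1+1 = 1 carry 1
  1+1+1 = 1 carry 1
  0+1+1 = 0 carry 1
  1+0+1 = 0 carry 1
  1+1+1 = 1 carry 1
  final carry 1

0b110011110000010001110111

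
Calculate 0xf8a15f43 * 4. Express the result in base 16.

0x3e2857d0c

Multiply each base-16 digit by 4, carrying:
  3×4 = 12 → write c
  4×4 = 16 → write 0 carry 1
  f×4+1 = 61 → write d carry 3
  5×4+3 = 23 → write 7 carry 1
  1×4+1 = 5 → write 5
  a×4 = 40 → write 8 carry 2
  8×4+2 = 34 → write 2 carry 2
  f×4+2 = 62 → write e carry 3
  remaining carry: 3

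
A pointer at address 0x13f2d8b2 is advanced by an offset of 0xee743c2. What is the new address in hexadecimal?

Add column by column in base 16, right to left:
  2+2 = 4
  b+c = 7 carry 1
  8+3+1 = c
  d+4 = 1 carry 1
  2+7+1 = a
  f+e = d carry 1
  3+e+1 = 2 carry 1
  1+0+1 = 2

0x22da1c74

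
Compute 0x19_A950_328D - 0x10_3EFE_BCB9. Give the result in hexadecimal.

0x96A5175D4

Subtract column by column in base 16:
  D-9 → 4
  8-B → D (borrow)
  2-C-1 → 5 (borrow)
  3-B-1 → 7 (borrow)
  0-E-1 → 1 (borrow)
  5-F-1 → 5 (borrow)
  9-E-1 → A (borrow)
  A-3-1 → 6
  9-0 → 9
  1-1 → 0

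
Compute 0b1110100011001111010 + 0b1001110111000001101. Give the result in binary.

Add column by column in base 2, right to left:
  0+1 = 1
  1+0 = 1
  0+1 = 1
  1+1 = 0 carry 1
  1+0+1 = 0 carry 1
  1+0+1 = 0 carry 1
  1+0+1 = 0 carry 1
  0+0+1 = 1
  0+0 = 0
  1+1 = 0 carry 1
  1+1+1 = 1 carry 1
  0+1+1 = 0 carry 1
  0+0+1 = 1
  0+1 = 1
  1+1 = 0 carry 1
  0+1+1 = 0 carry 1
  1+0+1 = 0 carry 1
  1+0+1 = 0 carry 1
  1+1+1 = 1 carry 1
  final carry 1

0b11000011010010000111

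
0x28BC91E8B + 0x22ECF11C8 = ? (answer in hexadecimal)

0x4BA983053

Add column by column in base 16, right to left:
  B+8 = 3 carry 1
  8+C+1 = 5 carry 1
  E+1+1 = 0 carry 1
  1+1+1 = 3
  9+F = 8 carry 1
  C+C+1 = 9 carry 1
  B+E+1 = A carry 1
  8+2+1 = B
  2+2 = 4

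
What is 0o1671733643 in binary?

Each octal digit is 3 bits: 1=001 6=110 7=111 1=001 7=111 3=011 3=011 6=110 4=100 3=011.

0b1110111001111011011110100011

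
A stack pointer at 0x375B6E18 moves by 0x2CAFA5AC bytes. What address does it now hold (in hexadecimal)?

0x640B13C4

Add column by column in base 16, right to left:
  8+C = 4 carry 1
  1+A+1 = C
  E+5 = 3 carry 1
  6+A+1 = 1 carry 1
  B+F+1 = B carry 1
  5+A+1 = 0 carry 1
  7+C+1 = 4 carry 1
  3+2+1 = 6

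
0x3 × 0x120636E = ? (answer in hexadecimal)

0x3612A4A

Multiply each base-16 digit by 3, carrying:
  E×3 = 42 → write A carry 2
  6×3+2 = 20 → write 4 carry 1
  3×3+1 = 10 → write A
  6×3 = 18 → write 2 carry 1
  0×3+1 = 1 → write 1
  2×3 = 6 → write 6
  1×3 = 3 → write 3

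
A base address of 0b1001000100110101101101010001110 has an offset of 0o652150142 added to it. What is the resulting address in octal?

0o11720725360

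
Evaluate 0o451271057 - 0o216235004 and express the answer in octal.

0o233034053

Subtract column by column in base 8:
  7-4 → 3
  5-0 → 5
  0-0 → 0
  1-5 → 4 (borrow)
  7-3-1 → 3
  2-2 → 0
  1-6 → 3 (borrow)
  5-1-1 → 3
  4-2 → 2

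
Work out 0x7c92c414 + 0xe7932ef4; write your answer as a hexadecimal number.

Add column by column in base 16, right to left:
  4+4 = 8
  1+f = 0 carry 1
  4+e+1 = 3 carry 1
  c+2+1 = f
  2+3 = 5
  9+9 = 2 carry 1
  c+7+1 = 4 carry 1
  7+e+1 = 6 carry 1
  final carry 1

0x16425f308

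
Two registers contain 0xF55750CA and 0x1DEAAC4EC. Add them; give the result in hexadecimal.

Add column by column in base 16, right to left:
  A+C = 6 carry 1
  C+E+1 = B carry 1
  0+4+1 = 5
  5+C = 1 carry 1
  7+A+1 = 2 carry 1
  5+A+1 = 0 carry 1
  5+E+1 = 4 carry 1
  F+D+1 = D carry 1
  0+1+1 = 2

0x2D40215B6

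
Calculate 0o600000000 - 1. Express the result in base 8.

The trailing 8 digits are 0, so subtracting 1 borrows through: they become 7 and the next digit up decrements.

0o577777777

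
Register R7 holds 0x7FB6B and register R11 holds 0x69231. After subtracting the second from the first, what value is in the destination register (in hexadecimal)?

0x1693A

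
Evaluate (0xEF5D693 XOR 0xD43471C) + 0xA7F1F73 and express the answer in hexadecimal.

0xE35B102

First 0xEF5D693 XOR 0xD43471C = 0x3B6918F.
Add column by column in base 16, right to left:
  F+3 = 2 carry 1
  8+7+1 = 0 carry 1
  1+F+1 = 1 carry 1
  9+1+1 = B
  6+F = 5 carry 1
  B+7+1 = 3 carry 1
  3+A+1 = E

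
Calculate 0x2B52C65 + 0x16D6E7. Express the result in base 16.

0x2CC034C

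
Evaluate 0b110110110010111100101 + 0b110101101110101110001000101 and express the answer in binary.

Add column by column in base 2, right to left:
  1+1 = 0 carry 1
  0+0+1 = 1
  1+1 = 0 carry 1
  0+0+1 = 1
  0+0 = 0
  1+0 = 1
  1+1 = 0 carry 1
  1+0+1 = 0 carry 1
  1+0+1 = 0 carry 1
  0+0+1 = 1
  1+1 = 0 carry 1
  0+1+1 = 0 carry 1
  0+1+1 = 0 carry 1
  1+0+1 = 0 carry 1
  1+1+1 = 1 carry 1
  0+0+1 = 1
  1+1 = 0 carry 1
  1+1+1 = 1 carry 1
  0+1+1 = 0 carry 1
  1+0+1 = 0 carry 1
  1+1+1 = 1 carry 1
  0+1+1 = 0 carry 1
  0+0+1 = 1
  0+1 = 1
  0+0 = 0
  0+1 = 1
  0+1 = 1

0b110110100101100001000101010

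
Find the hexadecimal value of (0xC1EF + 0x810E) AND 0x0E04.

0x204

Add column by column in base 16, right to left:
  F+E = D carry 1
  E+0+1 = F
  1+1 = 2
  C+8 = 4 carry 1
  final carry 1
Sum = 0x142FD; now AND with 0x0E04:
  1&0=0, 4&0=0, 2&E=2, F&0=0, D&4=4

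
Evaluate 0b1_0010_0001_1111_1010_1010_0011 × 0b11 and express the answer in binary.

Multiply each base-2 digit by 3, carrying:
  1×3 = 3 → write 1 carry 1
  1×3+1 = 4 → write 0 carry 2
  0×3+2 = 2 → write 0 carry 1
  0×3+1 = 1 → write 1
  0×3 = 0 → write 0
  1×3 = 3 → write 1 carry 1
  0×3+1 = 1 → write 1
  1×3 = 3 → write 1 carry 1
  0×3+1 = 1 → write 1
  1×3 = 3 → write 1 carry 1
  0×3+1 = 1 → write 1
  1×3 = 3 → write 1 carry 1
  1×3+1 = 4 → write 0 carry 2
  1×3+2 = 5 → write 1 carry 2
  1×3+2 = 5 → write 1 carry 2
  1×3+2 = 5 → write 1 carry 2
  1×3+2 = 5 → write 1 carry 2
  0×3+2 = 2 → write 0 carry 1
  0×3+1 = 1 → write 1
  0×3 = 0 → write 0
  0×3 = 0 → write 0
  1×3 = 3 → write 1 carry 1
  0×3+1 = 1 → write 1
  0×3 = 0 → write 0
  1×3 = 3 → write 1 carry 1
  remaining carry: 1

0b11011001011110111111101001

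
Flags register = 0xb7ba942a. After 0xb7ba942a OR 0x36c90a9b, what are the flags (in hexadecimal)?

0xb7fb9ebb

OR each hex digit independently (no carries):
  b|3=b, 7|6=7, b|c=f, a|9=b, 9|0=9, 4|a=e, 2|9=b, a|b=b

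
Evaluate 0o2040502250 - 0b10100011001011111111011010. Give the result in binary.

0o2040502250 = 0b10000100000101000010010101000 in binary.
Subtract column by column in base 2:
  0-0 → 0
  0-1 → 1 (borrow)
  0-0-1 → 1 (borrow)
  1-1-1 → 1 (borrow)
  0-1-1 → 0 (borrow)
  1-0-1 → 0
  0-1 → 1 (borrow)
  1-1-1 → 1 (borrow)
  0-1-1 → 0 (borrow)
  0-1-1 → 0 (borrow)
  1-1-1 → 1 (borrow)
  0-1-1 → 0 (borrow)
  0-1-1 → 0 (borrow)
  0-1-1 → 0 (borrow)
  0-0-1 → 1 (borrow)
  1-1-1 → 1 (borrow)
  0-0-1 → 1 (borrow)
  1-0-1 → 0
  0-1 → 1 (borrow)
  0-1-1 → 0 (borrow)
  0-0-1 → 1 (borrow)
  0-0-1 → 1 (borrow)
  0-0-1 → 1 (borrow)
  1-1-1 → 1 (borrow)
  0-0-1 → 1 (borrow)
  0-1-1 → 0 (borrow)
  0-0-1 → 1 (borrow)
  0-0-1 → 1 (borrow)
  1-0-1 → 0

0b1101111101011100010011001110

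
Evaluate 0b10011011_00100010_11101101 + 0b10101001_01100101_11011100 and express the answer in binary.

0b1010001001000100011001001

Add column by column in base 2, right to left:
  1+0 = 1
  0+0 = 0
  1+1 = 0 carry 1
  1+1+1 = 1 carry 1
  0+1+1 = 0 carry 1
  1+0+1 = 0 carry 1
  1+1+1 = 1 carry 1
  1+1+1 = 1 carry 1
  0+1+1 = 0 carry 1
  1+0+1 = 0 carry 1
  0+1+1 = 0 carry 1
  0+0+1 = 1
  0+0 = 0
  1+1 = 0 carry 1
  0+1+1 = 0 carry 1
  0+0+1 = 1
  1+1 = 0 carry 1
  1+0+1 = 0 carry 1
  0+0+1 = 1
  1+1 = 0 carry 1
  1+0+1 = 0 carry 1
  0+1+1 = 0 carry 1
  0+0+1 = 1
  1+1 = 0 carry 1
  final carry 1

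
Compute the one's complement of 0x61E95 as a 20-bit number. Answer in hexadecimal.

Each hex digit d becomes F−d:
  6→9, 1→E, E→1, 9→6, 5→A

0x9E16A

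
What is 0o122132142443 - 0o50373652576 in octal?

0o51536267645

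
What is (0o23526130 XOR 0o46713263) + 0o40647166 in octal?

First 0o23526130 XOR 0o46713263 = 0o65235353.
Add column by column in base 8, right to left:
  3+6 = 1 carry 1
  5+6+1 = 4 carry 1
  3+1+1 = 5
  5+7 = 4 carry 1
  3+4+1 = 0 carry 1
  2+6+1 = 1 carry 1
  5+0+1 = 6
  6+4 = 2 carry 1
  final carry 1

0o126104541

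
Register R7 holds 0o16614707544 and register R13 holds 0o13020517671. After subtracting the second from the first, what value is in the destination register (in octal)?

0o3574167653

Subtract column by column in base 8:
  4-1 → 3
  4-7 → 5 (borrow)
  5-6-1 → 6 (borrow)
  7-7-1 → 7 (borrow)
  0-1-1 → 6 (borrow)
  7-5-1 → 1
  4-0 → 4
  1-2 → 7 (borrow)
  6-0-1 → 5
  6-3 → 3
  1-1 → 0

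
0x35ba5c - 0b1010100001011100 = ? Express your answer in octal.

0x35ba5c = 0o15335134 in octal.
0b1010100001011100 = 0o124134 in octal.
Subtract column by column in base 8:
  4-4 → 0
  3-3 → 0
  1-1 → 0
  5-4 → 1
  3-2 → 1
  3-1 → 2
  5-0 → 5
  1-0 → 1

0o15211000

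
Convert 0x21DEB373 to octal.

0o4167531563

Expand each hex digit to 4 bits: 2=0010 1=0001 D=1101 E=1110 B=1011 3=0011 7=0111 3=0011.
Group the bits in threes: 100 001 110 111 101 011 001 101 110 011 → 4167531563.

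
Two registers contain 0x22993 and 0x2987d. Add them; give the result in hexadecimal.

0x4c210

Add column by column in base 16, right to left:
  3+d = 0 carry 1
  9+7+1 = 1 carry 1
  9+8+1 = 2 carry 1
  2+9+1 = c
  2+2 = 4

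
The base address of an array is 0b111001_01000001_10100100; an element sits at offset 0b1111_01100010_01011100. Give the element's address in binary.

0b10010001010010000000000

Add column by column in base 2, right to left:
  0+0 = 0
  0+0 = 0
  1+1 = 0 carry 1
  0+1+1 = 0 carry 1
  0+1+1 = 0 carry 1
  1+0+1 = 0 carry 1
  0+1+1 = 0 carry 1
  1+0+1 = 0 carry 1
  1+0+1 = 0 carry 1
  0+1+1 = 0 carry 1
  0+0+1 = 1
  0+0 = 0
  0+0 = 0
  0+1 = 1
  1+1 = 0 carry 1
  0+0+1 = 1
  1+1 = 0 carry 1
  0+1+1 = 0 carry 1
  0+1+1 = 0 carry 1
  1+1+1 = 1 carry 1
  1+0+1 = 0 carry 1
  1+0+1 = 0 carry 1
  final carry 1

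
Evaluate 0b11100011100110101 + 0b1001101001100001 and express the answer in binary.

Add column by column in base 2, right to left:
  1+1 = 0 carry 1
  0+0+1 = 1
  1+0 = 1
  0+0 = 0
  1+0 = 1
  1+1 = 0 carry 1
  0+1+1 = 0 carry 1
  0+0+1 = 1
  1+0 = 1
  1+1 = 0 carry 1
  1+0+1 = 0 carry 1
  0+1+1 = 0 carry 1
  0+1+1 = 0 carry 1
  0+0+1 = 1
  1+0 = 1
  1+1 = 0 carry 1
  1+0+1 = 0 carry 1
  final carry 1

0b100110000110010110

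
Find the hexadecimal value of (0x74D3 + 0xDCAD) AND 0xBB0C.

Add column by column in base 16, right to left:
  3+D = 0 carry 1
  D+A+1 = 8 carry 1
  4+C+1 = 1 carry 1
  7+D+1 = 5 carry 1
  final carry 1
Sum = 0x15180; now AND with 0xBB0C:
  1&0=0, 5&B=1, 1&B=1, 8&0=0, 0&C=0

0x1100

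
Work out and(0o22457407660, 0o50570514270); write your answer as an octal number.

0o00450404260

AND each oct digit independently (no carries):
  2&5=0, 2&0=0, 4&5=4, 5&7=5, 7&0=0, 4&5=4, 0&1=0, 7&4=4, 6&2=2, 6&7=6, 0&0=0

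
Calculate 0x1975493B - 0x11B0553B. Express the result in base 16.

0x7C4F400

Subtract column by column in base 16:
  B-B → 0
  3-3 → 0
  9-5 → 4
  4-5 → F (borrow)
  5-0-1 → 4
  7-B → C (borrow)
  9-1-1 → 7
  1-1 → 0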